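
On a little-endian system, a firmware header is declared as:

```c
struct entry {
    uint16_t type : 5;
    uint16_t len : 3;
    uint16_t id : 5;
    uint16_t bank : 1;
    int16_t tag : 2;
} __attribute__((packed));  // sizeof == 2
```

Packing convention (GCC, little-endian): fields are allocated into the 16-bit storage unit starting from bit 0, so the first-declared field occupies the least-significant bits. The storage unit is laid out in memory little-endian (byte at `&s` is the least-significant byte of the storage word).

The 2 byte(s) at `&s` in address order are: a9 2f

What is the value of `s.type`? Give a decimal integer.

9

[0]=0xa9 [1]=0x2f (little-endian) → word 0x2fa9
type [0+:5] = (word>>0) & 0x1f = 9  ←
len [5+:3] = (word>>5) & 0x7 = 5
id [8+:5] = (word>>8) & 0x1f = 15
bank [13+:1] = (word>>13) & 0x1 = 1
tag [14+:2] = (word>>14) & 0x3 = 0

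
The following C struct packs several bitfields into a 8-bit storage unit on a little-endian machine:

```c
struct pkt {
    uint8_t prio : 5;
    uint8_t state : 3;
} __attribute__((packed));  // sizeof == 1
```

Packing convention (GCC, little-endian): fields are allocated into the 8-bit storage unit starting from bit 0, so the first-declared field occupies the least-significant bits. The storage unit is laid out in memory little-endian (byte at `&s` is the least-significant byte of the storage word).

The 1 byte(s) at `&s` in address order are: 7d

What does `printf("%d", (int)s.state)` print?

[0]=0x7d (little-endian) → word 0x7d
prio:5 @ bit 0 → (0x7d>>0)&0x1f = 0x1d
state:3 @ bit 5 → (0x7d>>5)&0x7 = 0x3  ←

3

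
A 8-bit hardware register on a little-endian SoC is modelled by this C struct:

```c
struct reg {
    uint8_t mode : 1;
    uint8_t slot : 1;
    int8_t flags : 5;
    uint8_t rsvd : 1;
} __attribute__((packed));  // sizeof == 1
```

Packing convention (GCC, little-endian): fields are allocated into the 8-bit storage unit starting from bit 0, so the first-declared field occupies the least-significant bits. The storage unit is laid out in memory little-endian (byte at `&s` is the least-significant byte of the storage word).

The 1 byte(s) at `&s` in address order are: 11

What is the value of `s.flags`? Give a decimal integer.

[0]=0x11 (little-endian) → word 0x11
mode:1 @ bit 0 → (0x11>>0)&0x1 = 0x1
slot:1 @ bit 1 → (0x11>>1)&0x1 = 0x0
flags:5 @ bit 2 → (0x11>>2)&0x1f = 0x4  ←
rsvd:1 @ bit 7 → (0x11>>7)&0x1 = 0x0
flags signed 5b, MSB=0: value = 4

4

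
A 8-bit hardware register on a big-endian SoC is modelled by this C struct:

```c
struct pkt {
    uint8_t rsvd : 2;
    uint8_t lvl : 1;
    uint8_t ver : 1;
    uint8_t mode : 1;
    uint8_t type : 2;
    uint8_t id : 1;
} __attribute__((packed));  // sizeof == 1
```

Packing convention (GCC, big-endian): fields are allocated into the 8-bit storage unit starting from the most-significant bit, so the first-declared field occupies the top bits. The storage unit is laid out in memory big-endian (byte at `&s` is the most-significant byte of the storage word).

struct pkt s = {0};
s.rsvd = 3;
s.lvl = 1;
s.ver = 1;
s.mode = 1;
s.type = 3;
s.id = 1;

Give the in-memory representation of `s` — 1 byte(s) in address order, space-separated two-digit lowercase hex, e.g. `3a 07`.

ff

rsvd (2b) val=3 bits=0x3 at bit 6: 0xc0
lvl (1b) val=1 bits=0x1 at bit 5: 0xe0
ver (1b) val=1 bits=0x1 at bit 4: 0xf0
mode (1b) val=1 bits=0x1 at bit 3: 0xf8
type (2b) val=3 bits=0x3 at bit 1: 0xfe
id (1b) val=1 bits=0x1 at bit 0: 0xff
word = 0xff → big-endian bytes:
  [0]=0xff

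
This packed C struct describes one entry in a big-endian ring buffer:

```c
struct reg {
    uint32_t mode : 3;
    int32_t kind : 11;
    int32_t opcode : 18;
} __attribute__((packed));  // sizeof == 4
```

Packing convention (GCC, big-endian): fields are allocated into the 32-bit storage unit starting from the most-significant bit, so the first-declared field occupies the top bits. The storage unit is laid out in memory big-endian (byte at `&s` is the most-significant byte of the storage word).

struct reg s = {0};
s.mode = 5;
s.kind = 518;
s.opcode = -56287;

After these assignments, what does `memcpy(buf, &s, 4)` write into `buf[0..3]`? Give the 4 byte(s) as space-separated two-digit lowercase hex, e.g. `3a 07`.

a8 1b 24 21

mode:3 = 5 → 0x5 << 29 → word 0xa0000000
kind:11 = 518 → 0x206 << 18 → word 0xa8180000
opcode:18 = -56287 → 0x32421 << 0 → word 0xa81b2421
word = 0xa81b2421 → big-endian bytes:
  [0]=0xa8  [1]=0x1b  [2]=0x24  [3]=0x21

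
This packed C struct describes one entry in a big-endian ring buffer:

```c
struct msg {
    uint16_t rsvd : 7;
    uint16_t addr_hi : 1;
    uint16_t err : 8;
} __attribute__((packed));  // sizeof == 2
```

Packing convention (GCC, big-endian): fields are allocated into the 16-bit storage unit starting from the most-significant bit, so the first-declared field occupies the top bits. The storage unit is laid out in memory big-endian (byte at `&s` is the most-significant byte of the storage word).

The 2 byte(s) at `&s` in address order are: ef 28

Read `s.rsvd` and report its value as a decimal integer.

[0]=0xef [1]=0x28 (big-endian) → word 0xef28
rsvd:7 @ bit 9 → (0xef28>>9)&0x7f = 0x77  ←
addr_hi:1 @ bit 8 → (0xef28>>8)&0x1 = 0x1
err:8 @ bit 0 → (0xef28>>0)&0xff = 0x28

119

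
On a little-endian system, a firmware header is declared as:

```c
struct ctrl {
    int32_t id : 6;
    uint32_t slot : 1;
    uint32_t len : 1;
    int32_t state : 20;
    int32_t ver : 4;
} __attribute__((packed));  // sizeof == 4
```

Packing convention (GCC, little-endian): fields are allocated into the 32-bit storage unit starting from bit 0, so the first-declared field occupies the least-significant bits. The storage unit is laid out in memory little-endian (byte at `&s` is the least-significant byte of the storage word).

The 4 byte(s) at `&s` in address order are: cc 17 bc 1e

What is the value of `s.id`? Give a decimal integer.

[0]=0xcc [1]=0x17 [2]=0xbc [3]=0x1e (little-endian) → word 0x1ebc17cc
id:6 @ bit 0 → (0x1ebc17cc>>0)&0x3f = 0xc  ←
slot:1 @ bit 6 → (0x1ebc17cc>>6)&0x1 = 0x1
len:1 @ bit 7 → (0x1ebc17cc>>7)&0x1 = 0x1
state:20 @ bit 8 → (0x1ebc17cc>>8)&0xfffff = 0xebc17
ver:4 @ bit 28 → (0x1ebc17cc>>28)&0xf = 0x1
id signed 6b, MSB=0: value = 12

12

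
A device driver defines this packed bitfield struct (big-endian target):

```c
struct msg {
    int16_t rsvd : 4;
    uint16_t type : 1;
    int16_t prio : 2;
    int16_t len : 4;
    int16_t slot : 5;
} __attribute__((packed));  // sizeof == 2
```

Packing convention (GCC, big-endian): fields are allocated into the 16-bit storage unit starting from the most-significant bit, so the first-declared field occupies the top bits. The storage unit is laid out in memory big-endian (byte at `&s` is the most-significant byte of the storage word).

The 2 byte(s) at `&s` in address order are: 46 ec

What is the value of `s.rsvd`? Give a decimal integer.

[0]=0x46 [1]=0xec (big-endian) → word 0x46ec
rsvd:4 @ bit 12 → (0x46ec>>12)&0xf = 0x4  ←
type:1 @ bit 11 → (0x46ec>>11)&0x1 = 0x0
prio:2 @ bit 9 → (0x46ec>>9)&0x3 = 0x3
len:4 @ bit 5 → (0x46ec>>5)&0xf = 0x7
slot:5 @ bit 0 → (0x46ec>>0)&0x1f = 0xc
rsvd signed 4b, MSB=0: value = 4

4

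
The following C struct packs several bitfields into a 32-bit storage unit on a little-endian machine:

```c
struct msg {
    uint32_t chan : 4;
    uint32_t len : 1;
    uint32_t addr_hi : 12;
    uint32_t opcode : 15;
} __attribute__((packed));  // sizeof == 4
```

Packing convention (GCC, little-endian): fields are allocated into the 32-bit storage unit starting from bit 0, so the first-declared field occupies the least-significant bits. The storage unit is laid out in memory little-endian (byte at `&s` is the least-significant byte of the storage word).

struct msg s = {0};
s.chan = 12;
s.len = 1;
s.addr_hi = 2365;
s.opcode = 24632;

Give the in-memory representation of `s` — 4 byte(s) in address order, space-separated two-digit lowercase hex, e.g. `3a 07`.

[0+:4] chan=12 & 0xf = 0xc; word=0x0000000c
[4+:1] len=1 & 0x1 = 0x1; word=0x0000001c
[5+:12] addr_hi=2365 & 0xfff = 0x93d; word=0x000127bc
[17+:15] opcode=24632 & 0x7fff = 0x6038; word=0xc07127bc
word = 0xc07127bc → little-endian bytes:
  [0]=0xbc  [1]=0x27  [2]=0x71  [3]=0xc0

bc 27 71 c0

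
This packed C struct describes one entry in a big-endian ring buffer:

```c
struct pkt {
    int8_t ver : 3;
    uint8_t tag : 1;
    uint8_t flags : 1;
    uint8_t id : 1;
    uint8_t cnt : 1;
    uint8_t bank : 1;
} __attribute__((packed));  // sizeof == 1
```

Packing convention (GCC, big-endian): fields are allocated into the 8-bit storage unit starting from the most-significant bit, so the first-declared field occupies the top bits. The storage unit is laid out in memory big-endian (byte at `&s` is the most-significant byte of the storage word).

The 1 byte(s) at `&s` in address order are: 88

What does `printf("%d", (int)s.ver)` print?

[0]=0x88 (big-endian) → word 0x88
ver:3 @ bit 5 → (0x88>>5)&0x7 = 0x4  ←
tag:1 @ bit 4 → (0x88>>4)&0x1 = 0x0
flags:1 @ bit 3 → (0x88>>3)&0x1 = 0x1
id:1 @ bit 2 → (0x88>>2)&0x1 = 0x0
cnt:1 @ bit 1 → (0x88>>1)&0x1 = 0x0
bank:1 @ bit 0 → (0x88>>0)&0x1 = 0x0
ver signed 3b, MSB=1: 4 - 8 = -4

-4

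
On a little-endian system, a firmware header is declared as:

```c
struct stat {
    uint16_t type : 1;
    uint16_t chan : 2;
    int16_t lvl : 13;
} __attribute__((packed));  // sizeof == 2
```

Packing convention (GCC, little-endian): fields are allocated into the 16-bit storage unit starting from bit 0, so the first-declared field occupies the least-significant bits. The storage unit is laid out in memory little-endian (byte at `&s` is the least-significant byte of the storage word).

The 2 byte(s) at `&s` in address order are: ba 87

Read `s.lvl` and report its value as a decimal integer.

[0]=0xba [1]=0x87 (little-endian) → word 0x87ba
type [0+:1] = (word>>0) & 0x1 = 0
chan [1+:2] = (word>>1) & 0x3 = 1
lvl [3+:13] = (word>>3) & 0x1fff = 4343  ←
lvl signed 13b, MSB=1: 4343 - 8192 = -3849

-3849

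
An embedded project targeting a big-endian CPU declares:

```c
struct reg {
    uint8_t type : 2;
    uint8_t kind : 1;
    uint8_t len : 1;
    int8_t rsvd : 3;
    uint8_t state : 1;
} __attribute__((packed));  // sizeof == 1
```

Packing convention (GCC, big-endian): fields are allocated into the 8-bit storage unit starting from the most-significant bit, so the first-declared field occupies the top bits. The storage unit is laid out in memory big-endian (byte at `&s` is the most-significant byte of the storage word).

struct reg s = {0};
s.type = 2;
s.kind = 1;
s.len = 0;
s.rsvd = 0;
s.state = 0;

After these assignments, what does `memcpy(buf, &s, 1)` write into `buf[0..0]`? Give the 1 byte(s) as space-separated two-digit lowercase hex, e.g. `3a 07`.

type (2b) val=2 bits=0x2 at bit 6: 0x80
kind (1b) val=1 bits=0x1 at bit 5: 0xa0
len (1b) val=0 bits=0x0 at bit 4: 0xa0
rsvd (3b) val=0 bits=0x0 at bit 1: 0xa0
state (1b) val=0 bits=0x0 at bit 0: 0xa0
word = 0xa0 → big-endian bytes:
  [0]=0xa0

a0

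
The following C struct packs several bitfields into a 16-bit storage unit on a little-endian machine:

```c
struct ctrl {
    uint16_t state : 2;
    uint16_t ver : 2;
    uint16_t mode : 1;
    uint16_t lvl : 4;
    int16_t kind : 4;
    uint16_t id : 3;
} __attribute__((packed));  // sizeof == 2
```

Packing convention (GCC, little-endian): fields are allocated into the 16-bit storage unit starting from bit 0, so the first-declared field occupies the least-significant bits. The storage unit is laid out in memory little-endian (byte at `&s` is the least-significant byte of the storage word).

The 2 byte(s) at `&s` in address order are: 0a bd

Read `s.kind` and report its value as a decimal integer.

[0]=0x0a [1]=0xbd (little-endian) → word 0xbd0a
state:2 @ bit 0 → (0xbd0a>>0)&0x3 = 0x2
ver:2 @ bit 2 → (0xbd0a>>2)&0x3 = 0x2
mode:1 @ bit 4 → (0xbd0a>>4)&0x1 = 0x0
lvl:4 @ bit 5 → (0xbd0a>>5)&0xf = 0x8
kind:4 @ bit 9 → (0xbd0a>>9)&0xf = 0xe  ←
id:3 @ bit 13 → (0xbd0a>>13)&0x7 = 0x5
kind signed 4b, MSB=1: 14 - 16 = -2

-2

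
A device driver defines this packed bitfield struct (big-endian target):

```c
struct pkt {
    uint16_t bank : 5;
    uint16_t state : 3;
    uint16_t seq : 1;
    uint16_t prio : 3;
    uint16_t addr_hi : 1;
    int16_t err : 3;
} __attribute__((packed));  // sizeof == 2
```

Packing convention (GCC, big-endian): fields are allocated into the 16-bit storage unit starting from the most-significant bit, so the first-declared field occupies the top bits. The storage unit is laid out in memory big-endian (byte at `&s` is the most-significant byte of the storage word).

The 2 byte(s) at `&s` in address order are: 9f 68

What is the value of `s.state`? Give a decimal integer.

[0]=0x9f [1]=0x68 (big-endian) → word 0x9f68
bank:5 @ bit 11 → (0x9f68>>11)&0x1f = 0x13
state:3 @ bit 8 → (0x9f68>>8)&0x7 = 0x7  ←
seq:1 @ bit 7 → (0x9f68>>7)&0x1 = 0x0
prio:3 @ bit 4 → (0x9f68>>4)&0x7 = 0x6
addr_hi:1 @ bit 3 → (0x9f68>>3)&0x1 = 0x1
err:3 @ bit 0 → (0x9f68>>0)&0x7 = 0x0

7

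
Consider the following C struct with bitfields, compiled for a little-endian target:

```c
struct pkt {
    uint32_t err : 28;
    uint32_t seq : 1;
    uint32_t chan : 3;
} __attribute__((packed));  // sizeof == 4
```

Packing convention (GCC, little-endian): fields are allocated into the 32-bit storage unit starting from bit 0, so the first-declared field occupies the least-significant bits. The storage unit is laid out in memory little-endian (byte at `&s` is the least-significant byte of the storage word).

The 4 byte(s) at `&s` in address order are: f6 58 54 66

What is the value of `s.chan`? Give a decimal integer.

3

[0]=0xf6 [1]=0x58 [2]=0x54 [3]=0x66 (little-endian) → word 0x665458f6
err:28 @ bit 0 → (0x665458f6>>0)&0xfffffff = 0x65458f6
seq:1 @ bit 28 → (0x665458f6>>28)&0x1 = 0x0
chan:3 @ bit 29 → (0x665458f6>>29)&0x7 = 0x3  ←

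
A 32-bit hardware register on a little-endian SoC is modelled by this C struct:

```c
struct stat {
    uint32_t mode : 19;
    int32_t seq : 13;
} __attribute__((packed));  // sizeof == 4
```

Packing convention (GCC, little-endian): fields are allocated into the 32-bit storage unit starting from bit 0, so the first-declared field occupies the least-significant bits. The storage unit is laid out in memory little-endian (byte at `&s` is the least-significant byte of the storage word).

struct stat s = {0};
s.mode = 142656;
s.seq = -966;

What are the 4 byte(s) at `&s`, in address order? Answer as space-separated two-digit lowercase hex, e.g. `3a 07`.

40 2d d2 e1

mode:19 = 142656 → 0x22d40 << 0 → word 0x00022d40
seq:13 = -966 → 0x1c3a << 19 → word 0xe1d22d40
word = 0xe1d22d40 → little-endian bytes:
  [0]=0x40  [1]=0x2d  [2]=0xd2  [3]=0xe1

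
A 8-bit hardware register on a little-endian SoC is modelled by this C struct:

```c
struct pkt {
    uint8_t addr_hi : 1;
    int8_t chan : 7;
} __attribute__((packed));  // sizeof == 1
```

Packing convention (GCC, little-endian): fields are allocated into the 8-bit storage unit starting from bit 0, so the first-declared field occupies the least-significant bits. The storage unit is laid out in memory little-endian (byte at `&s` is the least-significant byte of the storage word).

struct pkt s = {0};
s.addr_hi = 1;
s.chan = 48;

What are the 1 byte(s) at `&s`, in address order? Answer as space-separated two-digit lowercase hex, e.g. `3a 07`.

addr_hi (1b) val=1 bits=0x1 at bit 0: 0x01
chan (7b) val=48 bits=0x30 at bit 1: 0x61
word = 0x61 → little-endian bytes:
  [0]=0x61

61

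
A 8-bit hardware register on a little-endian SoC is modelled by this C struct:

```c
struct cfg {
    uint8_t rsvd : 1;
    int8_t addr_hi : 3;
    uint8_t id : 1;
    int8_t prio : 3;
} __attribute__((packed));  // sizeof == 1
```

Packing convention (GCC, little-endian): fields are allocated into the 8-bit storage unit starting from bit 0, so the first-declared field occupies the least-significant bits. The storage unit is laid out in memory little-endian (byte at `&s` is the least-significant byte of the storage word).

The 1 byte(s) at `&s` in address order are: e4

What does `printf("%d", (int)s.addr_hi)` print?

2

[0]=0xe4 (little-endian) → word 0xe4
rsvd [0+:1] = (word>>0) & 0x1 = 0
addr_hi [1+:3] = (word>>1) & 0x7 = 2  ←
id [4+:1] = (word>>4) & 0x1 = 0
prio [5+:3] = (word>>5) & 0x7 = 7
addr_hi signed 3b, MSB=0: value = 2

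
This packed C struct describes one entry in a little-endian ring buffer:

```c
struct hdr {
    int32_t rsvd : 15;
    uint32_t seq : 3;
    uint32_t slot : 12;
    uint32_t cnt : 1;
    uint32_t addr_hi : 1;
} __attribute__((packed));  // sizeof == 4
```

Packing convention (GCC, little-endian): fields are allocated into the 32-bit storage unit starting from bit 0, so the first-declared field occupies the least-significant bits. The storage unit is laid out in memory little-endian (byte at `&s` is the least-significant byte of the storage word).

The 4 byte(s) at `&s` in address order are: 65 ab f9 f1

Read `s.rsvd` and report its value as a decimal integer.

[0]=0x65 [1]=0xab [2]=0xf9 [3]=0xf1 (little-endian) → word 0xf1f9ab65
rsvd [0+:15] = (word>>0) & 0x7fff = 11109  ←
seq [15+:3] = (word>>15) & 0x7 = 3
slot [18+:12] = (word>>18) & 0xfff = 3198
cnt [30+:1] = (word>>30) & 0x1 = 1
addr_hi [31+:1] = (word>>31) & 0x1 = 1
rsvd signed 15b, MSB=0: value = 11109

11109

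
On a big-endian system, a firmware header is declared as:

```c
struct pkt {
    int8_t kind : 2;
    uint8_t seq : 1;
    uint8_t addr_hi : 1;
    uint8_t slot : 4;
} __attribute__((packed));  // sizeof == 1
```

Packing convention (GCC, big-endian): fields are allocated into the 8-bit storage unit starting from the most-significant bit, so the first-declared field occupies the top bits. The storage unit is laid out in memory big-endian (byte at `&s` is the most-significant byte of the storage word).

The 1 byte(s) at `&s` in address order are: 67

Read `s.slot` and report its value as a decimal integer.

[0]=0x67 (big-endian) → word 0x67
kind [6+:2] = (word>>6) & 0x3 = 1
seq [5+:1] = (word>>5) & 0x1 = 1
addr_hi [4+:1] = (word>>4) & 0x1 = 0
slot [0+:4] = (word>>0) & 0xf = 7  ←

7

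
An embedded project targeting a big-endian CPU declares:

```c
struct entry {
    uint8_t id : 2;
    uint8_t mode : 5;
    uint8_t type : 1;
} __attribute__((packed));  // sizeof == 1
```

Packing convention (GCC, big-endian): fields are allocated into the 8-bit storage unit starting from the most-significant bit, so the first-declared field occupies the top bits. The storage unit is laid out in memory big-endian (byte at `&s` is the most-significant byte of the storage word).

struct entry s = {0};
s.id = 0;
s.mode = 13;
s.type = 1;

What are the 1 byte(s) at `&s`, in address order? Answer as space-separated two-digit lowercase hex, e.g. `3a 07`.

1b

id:2 = 0 → 0x0 << 6 → word 0x00
mode:5 = 13 → 0xd << 1 → word 0x1a
type:1 = 1 → 0x1 << 0 → word 0x1b
word = 0x1b → big-endian bytes:
  [0]=0x1b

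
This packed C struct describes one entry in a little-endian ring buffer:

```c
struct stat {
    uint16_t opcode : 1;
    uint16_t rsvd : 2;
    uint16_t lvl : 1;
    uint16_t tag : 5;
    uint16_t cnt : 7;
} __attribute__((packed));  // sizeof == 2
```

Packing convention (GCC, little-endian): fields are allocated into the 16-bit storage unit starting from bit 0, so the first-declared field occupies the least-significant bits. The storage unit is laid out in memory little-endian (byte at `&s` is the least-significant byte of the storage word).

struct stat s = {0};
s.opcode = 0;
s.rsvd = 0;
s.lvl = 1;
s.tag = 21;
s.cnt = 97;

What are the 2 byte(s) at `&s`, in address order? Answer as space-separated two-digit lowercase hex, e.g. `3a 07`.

opcode (1b) val=0 bits=0x0 at bit 0: 0x0000
rsvd (2b) val=0 bits=0x0 at bit 1: 0x0000
lvl (1b) val=1 bits=0x1 at bit 3: 0x0008
tag (5b) val=21 bits=0x15 at bit 4: 0x0158
cnt (7b) val=97 bits=0x61 at bit 9: 0xc358
word = 0xc358 → little-endian bytes:
  [0]=0x58  [1]=0xc3

58 c3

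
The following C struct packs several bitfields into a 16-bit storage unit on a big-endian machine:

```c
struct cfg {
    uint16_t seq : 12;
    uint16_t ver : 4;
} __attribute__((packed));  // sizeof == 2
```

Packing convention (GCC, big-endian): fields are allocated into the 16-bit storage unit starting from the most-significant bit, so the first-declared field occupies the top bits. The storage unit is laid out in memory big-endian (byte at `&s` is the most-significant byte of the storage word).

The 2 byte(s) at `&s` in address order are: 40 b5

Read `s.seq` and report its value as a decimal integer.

1035

[0]=0x40 [1]=0xb5 (big-endian) → word 0x40b5
seq:12 @ bit 4 → (0x40b5>>4)&0xfff = 0x40b  ←
ver:4 @ bit 0 → (0x40b5>>0)&0xf = 0x5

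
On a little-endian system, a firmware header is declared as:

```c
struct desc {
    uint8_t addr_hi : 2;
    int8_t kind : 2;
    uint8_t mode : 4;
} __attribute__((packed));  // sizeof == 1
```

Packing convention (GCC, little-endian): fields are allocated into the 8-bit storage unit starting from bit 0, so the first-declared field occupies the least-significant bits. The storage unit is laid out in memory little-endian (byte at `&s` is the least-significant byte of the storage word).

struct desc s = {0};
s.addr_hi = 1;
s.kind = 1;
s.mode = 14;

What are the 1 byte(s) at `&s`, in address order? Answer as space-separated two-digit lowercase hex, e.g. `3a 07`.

[0+:2] addr_hi=1 & 0x3 = 0x1; word=0x01
[2+:2] kind=1 & 0x3 = 0x1; word=0x05
[4+:4] mode=14 & 0xf = 0xe; word=0xe5
word = 0xe5 → little-endian bytes:
  [0]=0xe5

e5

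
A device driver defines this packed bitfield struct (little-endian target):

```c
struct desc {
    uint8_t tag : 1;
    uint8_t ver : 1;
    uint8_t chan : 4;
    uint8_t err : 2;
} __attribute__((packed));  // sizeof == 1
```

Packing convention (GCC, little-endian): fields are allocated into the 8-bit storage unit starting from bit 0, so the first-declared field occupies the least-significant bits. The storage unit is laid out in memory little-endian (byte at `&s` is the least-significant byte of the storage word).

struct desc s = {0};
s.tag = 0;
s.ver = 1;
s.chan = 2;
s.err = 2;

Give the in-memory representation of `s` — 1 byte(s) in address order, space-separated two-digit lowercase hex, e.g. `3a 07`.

tag (1b) val=0 bits=0x0 at bit 0: 0x00
ver (1b) val=1 bits=0x1 at bit 1: 0x02
chan (4b) val=2 bits=0x2 at bit 2: 0x0a
err (2b) val=2 bits=0x2 at bit 6: 0x8a
word = 0x8a → little-endian bytes:
  [0]=0x8a

8a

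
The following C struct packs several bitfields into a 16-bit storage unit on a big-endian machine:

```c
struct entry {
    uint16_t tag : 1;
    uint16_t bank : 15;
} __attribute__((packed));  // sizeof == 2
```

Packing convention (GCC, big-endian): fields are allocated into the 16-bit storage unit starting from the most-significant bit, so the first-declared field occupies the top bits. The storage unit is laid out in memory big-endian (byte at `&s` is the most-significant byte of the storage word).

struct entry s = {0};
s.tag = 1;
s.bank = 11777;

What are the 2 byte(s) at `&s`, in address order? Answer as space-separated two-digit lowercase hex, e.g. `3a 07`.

ae 01

[15+:1] tag=1 & 0x1 = 0x1; word=0x8000
[0+:15] bank=11777 & 0x7fff = 0x2e01; word=0xae01
word = 0xae01 → big-endian bytes:
  [0]=0xae  [1]=0x01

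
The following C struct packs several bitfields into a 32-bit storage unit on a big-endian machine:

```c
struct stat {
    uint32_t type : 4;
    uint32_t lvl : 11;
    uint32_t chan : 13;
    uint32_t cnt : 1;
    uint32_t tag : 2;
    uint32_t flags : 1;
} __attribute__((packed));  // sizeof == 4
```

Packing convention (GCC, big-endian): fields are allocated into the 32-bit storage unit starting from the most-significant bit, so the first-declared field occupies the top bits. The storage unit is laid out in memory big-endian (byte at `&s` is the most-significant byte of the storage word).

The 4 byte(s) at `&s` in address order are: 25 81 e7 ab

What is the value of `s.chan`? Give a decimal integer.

[0]=0x25 [1]=0x81 [2]=0xe7 [3]=0xab (big-endian) → word 0x2581e7ab
type:4 @ bit 28 → (0x2581e7ab>>28)&0xf = 0x2
lvl:11 @ bit 17 → (0x2581e7ab>>17)&0x7ff = 0x2c0
chan:13 @ bit 4 → (0x2581e7ab>>4)&0x1fff = 0x1e7a  ←
cnt:1 @ bit 3 → (0x2581e7ab>>3)&0x1 = 0x1
tag:2 @ bit 1 → (0x2581e7ab>>1)&0x3 = 0x1
flags:1 @ bit 0 → (0x2581e7ab>>0)&0x1 = 0x1

7802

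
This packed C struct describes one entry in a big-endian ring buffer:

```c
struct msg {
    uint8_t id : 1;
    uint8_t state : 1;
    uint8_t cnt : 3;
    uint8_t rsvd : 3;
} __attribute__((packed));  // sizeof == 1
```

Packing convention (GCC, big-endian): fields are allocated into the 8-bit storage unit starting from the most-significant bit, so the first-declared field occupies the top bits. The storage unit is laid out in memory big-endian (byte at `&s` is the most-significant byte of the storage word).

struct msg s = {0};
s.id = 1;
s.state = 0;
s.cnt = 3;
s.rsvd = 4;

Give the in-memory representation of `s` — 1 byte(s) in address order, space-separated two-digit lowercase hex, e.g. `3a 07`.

9c

id (1b) val=1 bits=0x1 at bit 7: 0x80
state (1b) val=0 bits=0x0 at bit 6: 0x80
cnt (3b) val=3 bits=0x3 at bit 3: 0x98
rsvd (3b) val=4 bits=0x4 at bit 0: 0x9c
word = 0x9c → big-endian bytes:
  [0]=0x9c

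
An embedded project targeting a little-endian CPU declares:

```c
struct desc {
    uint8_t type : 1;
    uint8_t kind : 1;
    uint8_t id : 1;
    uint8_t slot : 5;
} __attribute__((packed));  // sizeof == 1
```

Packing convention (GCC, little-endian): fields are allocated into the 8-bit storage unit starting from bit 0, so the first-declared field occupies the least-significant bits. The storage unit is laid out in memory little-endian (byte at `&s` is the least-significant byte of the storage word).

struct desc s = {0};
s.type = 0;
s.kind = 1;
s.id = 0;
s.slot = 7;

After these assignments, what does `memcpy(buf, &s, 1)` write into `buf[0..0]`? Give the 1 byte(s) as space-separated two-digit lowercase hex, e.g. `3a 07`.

3a

type (1b) val=0 bits=0x0 at bit 0: 0x00
kind (1b) val=1 bits=0x1 at bit 1: 0x02
id (1b) val=0 bits=0x0 at bit 2: 0x02
slot (5b) val=7 bits=0x7 at bit 3: 0x3a
word = 0x3a → little-endian bytes:
  [0]=0x3a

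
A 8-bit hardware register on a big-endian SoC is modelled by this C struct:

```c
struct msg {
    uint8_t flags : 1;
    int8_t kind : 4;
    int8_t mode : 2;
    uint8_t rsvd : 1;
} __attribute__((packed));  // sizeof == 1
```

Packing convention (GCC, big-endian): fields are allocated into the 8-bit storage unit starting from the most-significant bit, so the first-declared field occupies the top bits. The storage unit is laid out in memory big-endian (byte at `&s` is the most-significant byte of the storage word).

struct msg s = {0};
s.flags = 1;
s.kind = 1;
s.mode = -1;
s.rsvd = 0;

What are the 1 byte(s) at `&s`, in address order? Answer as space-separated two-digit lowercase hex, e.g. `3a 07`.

8e

flags (1b) val=1 bits=0x1 at bit 7: 0x80
kind (4b) val=1 bits=0x1 at bit 3: 0x88
mode (2b) val=-1 bits=0x3 at bit 1: 0x8e
rsvd (1b) val=0 bits=0x0 at bit 0: 0x8e
word = 0x8e → big-endian bytes:
  [0]=0x8e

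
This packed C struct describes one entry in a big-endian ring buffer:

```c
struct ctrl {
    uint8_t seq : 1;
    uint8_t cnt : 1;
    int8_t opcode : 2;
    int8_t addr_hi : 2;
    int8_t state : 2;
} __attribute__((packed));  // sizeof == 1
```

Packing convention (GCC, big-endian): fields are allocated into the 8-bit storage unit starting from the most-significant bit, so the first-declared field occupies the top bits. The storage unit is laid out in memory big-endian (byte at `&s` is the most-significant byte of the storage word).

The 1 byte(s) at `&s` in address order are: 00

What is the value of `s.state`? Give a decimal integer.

[0]=0x00 (big-endian) → word 0x00
seq [7+:1] = (word>>7) & 0x1 = 0
cnt [6+:1] = (word>>6) & 0x1 = 0
opcode [4+:2] = (word>>4) & 0x3 = 0
addr_hi [2+:2] = (word>>2) & 0x3 = 0
state [0+:2] = (word>>0) & 0x3 = 0  ←
state signed 2b, MSB=0: value = 0

0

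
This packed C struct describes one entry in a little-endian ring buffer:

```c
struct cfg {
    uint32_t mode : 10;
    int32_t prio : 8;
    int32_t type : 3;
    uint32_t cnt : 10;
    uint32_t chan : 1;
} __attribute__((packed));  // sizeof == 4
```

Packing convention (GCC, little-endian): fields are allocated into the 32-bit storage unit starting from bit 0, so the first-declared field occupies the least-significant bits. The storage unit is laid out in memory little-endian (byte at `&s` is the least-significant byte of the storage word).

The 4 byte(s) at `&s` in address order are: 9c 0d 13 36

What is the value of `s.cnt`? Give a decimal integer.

432

[0]=0x9c [1]=0x0d [2]=0x13 [3]=0x36 (little-endian) → word 0x36130d9c
mode:10 @ bit 0 → (0x36130d9c>>0)&0x3ff = 0x19c
prio:8 @ bit 10 → (0x36130d9c>>10)&0xff = 0xc3
type:3 @ bit 18 → (0x36130d9c>>18)&0x7 = 0x4
cnt:10 @ bit 21 → (0x36130d9c>>21)&0x3ff = 0x1b0  ←
chan:1 @ bit 31 → (0x36130d9c>>31)&0x1 = 0x0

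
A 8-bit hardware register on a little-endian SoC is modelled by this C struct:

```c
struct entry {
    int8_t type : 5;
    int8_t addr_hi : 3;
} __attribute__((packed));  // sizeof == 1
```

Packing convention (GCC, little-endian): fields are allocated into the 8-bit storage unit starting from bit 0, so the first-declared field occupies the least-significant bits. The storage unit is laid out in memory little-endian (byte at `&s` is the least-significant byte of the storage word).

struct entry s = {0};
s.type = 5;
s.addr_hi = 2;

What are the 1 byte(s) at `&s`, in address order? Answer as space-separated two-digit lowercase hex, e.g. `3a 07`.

[0+:5] type=5 & 0x1f = 0x5; word=0x05
[5+:3] addr_hi=2 & 0x7 = 0x2; word=0x45
word = 0x45 → little-endian bytes:
  [0]=0x45

45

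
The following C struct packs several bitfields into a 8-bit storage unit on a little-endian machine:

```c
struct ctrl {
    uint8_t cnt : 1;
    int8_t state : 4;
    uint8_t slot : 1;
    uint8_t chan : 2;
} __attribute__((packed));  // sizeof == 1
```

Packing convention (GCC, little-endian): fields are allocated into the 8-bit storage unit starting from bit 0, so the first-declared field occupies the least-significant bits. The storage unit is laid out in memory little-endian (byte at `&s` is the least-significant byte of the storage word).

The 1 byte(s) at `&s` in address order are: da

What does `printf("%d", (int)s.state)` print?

[0]=0xda (little-endian) → word 0xda
cnt:1 @ bit 0 → (0xda>>0)&0x1 = 0x0
state:4 @ bit 1 → (0xda>>1)&0xf = 0xd  ←
slot:1 @ bit 5 → (0xda>>5)&0x1 = 0x0
chan:2 @ bit 6 → (0xda>>6)&0x3 = 0x3
state signed 4b, MSB=1: 13 - 16 = -3

-3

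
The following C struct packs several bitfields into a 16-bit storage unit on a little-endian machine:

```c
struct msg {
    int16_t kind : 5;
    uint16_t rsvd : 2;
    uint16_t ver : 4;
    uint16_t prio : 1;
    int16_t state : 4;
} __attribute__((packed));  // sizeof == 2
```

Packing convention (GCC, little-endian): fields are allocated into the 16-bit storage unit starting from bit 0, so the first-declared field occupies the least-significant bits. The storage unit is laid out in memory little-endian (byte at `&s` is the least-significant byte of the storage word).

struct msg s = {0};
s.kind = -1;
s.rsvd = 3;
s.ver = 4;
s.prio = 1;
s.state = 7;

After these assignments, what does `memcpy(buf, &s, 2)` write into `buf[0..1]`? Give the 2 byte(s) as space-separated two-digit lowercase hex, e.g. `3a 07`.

[0+:5] kind=-1 & 0x1f = 0x1f; word=0x001f
[5+:2] rsvd=3 & 0x3 = 0x3; word=0x007f
[7+:4] ver=4 & 0xf = 0x4; word=0x027f
[11+:1] prio=1 & 0x1 = 0x1; word=0x0a7f
[12+:4] state=7 & 0xf = 0x7; word=0x7a7f
word = 0x7a7f → little-endian bytes:
  [0]=0x7f  [1]=0x7a

7f 7a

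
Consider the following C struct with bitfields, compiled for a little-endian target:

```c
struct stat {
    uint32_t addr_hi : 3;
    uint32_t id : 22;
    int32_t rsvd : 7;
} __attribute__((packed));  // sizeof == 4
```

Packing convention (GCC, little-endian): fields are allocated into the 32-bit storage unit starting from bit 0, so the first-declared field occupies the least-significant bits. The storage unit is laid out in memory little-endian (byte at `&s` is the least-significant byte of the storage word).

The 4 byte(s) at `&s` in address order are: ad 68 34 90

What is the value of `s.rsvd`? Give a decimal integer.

[0]=0xad [1]=0x68 [2]=0x34 [3]=0x90 (little-endian) → word 0x903468ad
addr_hi:3 @ bit 0 → (0x903468ad>>0)&0x7 = 0x5
id:22 @ bit 3 → (0x903468ad>>3)&0x3fffff = 0x68d15
rsvd:7 @ bit 25 → (0x903468ad>>25)&0x7f = 0x48  ←
rsvd signed 7b, MSB=1: 72 - 128 = -56

-56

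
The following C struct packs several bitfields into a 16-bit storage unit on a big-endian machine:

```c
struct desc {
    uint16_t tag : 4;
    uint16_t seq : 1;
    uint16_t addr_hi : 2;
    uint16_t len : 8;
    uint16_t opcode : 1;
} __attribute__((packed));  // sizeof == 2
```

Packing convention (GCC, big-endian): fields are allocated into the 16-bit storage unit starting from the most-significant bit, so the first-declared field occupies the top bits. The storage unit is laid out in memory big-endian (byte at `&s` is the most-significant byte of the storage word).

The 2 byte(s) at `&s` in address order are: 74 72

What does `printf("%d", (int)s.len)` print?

57

[0]=0x74 [1]=0x72 (big-endian) → word 0x7472
tag [12+:4] = (word>>12) & 0xf = 7
seq [11+:1] = (word>>11) & 0x1 = 0
addr_hi [9+:2] = (word>>9) & 0x3 = 2
len [1+:8] = (word>>1) & 0xff = 57  ←
opcode [0+:1] = (word>>0) & 0x1 = 0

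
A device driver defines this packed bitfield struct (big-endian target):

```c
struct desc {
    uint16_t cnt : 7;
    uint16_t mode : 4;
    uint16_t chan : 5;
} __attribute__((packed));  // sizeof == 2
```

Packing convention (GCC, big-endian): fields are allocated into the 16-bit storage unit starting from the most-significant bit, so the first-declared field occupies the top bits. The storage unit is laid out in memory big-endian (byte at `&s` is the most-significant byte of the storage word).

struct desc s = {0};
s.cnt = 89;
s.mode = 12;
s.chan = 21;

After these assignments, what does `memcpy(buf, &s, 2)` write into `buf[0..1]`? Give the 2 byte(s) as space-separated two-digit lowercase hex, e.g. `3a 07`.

cnt (7b) val=89 bits=0x59 at bit 9: 0xb200
mode (4b) val=12 bits=0xc at bit 5: 0xb380
chan (5b) val=21 bits=0x15 at bit 0: 0xb395
word = 0xb395 → big-endian bytes:
  [0]=0xb3  [1]=0x95

b3 95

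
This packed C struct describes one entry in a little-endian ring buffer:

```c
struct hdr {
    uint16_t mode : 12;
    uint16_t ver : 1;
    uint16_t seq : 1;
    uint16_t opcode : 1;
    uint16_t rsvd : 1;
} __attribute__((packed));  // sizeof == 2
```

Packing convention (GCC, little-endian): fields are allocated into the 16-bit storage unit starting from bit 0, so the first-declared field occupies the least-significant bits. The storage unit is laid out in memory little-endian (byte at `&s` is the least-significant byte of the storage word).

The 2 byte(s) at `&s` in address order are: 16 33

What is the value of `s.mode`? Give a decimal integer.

[0]=0x16 [1]=0x33 (little-endian) → word 0x3316
mode [0+:12] = (word>>0) & 0xfff = 790  ←
ver [12+:1] = (word>>12) & 0x1 = 1
seq [13+:1] = (word>>13) & 0x1 = 1
opcode [14+:1] = (word>>14) & 0x1 = 0
rsvd [15+:1] = (word>>15) & 0x1 = 0

790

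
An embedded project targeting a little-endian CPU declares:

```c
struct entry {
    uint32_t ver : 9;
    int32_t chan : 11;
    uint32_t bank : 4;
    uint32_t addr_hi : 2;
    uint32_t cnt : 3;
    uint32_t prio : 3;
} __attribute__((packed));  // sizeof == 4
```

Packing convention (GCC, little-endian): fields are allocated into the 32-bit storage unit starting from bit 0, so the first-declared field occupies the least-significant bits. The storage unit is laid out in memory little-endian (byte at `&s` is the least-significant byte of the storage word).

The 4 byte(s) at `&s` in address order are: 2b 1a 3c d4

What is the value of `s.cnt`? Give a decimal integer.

[0]=0x2b [1]=0x1a [2]=0x3c [3]=0xd4 (little-endian) → word 0xd43c1a2b
ver:9 @ bit 0 → (0xd43c1a2b>>0)&0x1ff = 0x2b
chan:11 @ bit 9 → (0xd43c1a2b>>9)&0x7ff = 0x60d
bank:4 @ bit 20 → (0xd43c1a2b>>20)&0xf = 0x3
addr_hi:2 @ bit 24 → (0xd43c1a2b>>24)&0x3 = 0x0
cnt:3 @ bit 26 → (0xd43c1a2b>>26)&0x7 = 0x5  ←
prio:3 @ bit 29 → (0xd43c1a2b>>29)&0x7 = 0x6

5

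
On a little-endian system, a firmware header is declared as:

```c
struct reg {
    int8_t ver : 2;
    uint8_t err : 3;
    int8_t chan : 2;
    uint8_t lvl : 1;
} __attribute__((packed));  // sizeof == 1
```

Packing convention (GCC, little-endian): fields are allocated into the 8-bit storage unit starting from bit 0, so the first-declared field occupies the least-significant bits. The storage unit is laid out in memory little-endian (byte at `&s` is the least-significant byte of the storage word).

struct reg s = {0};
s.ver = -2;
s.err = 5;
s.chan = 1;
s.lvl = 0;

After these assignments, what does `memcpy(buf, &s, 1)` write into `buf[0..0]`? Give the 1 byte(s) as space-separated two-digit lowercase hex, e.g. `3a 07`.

ver:2 = -2 → 0x2 << 0 → word 0x02
err:3 = 5 → 0x5 << 2 → word 0x16
chan:2 = 1 → 0x1 << 5 → word 0x36
lvl:1 = 0 → 0x0 << 7 → word 0x36
word = 0x36 → little-endian bytes:
  [0]=0x36

36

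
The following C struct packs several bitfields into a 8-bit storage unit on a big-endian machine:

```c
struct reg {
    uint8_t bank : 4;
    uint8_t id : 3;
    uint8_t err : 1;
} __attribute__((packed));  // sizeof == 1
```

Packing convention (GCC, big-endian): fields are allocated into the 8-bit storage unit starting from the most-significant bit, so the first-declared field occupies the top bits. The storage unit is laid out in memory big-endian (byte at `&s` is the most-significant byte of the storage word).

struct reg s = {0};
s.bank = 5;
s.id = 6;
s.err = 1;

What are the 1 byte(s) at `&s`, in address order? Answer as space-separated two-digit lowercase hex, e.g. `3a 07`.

5d

bank:4 = 5 → 0x5 << 4 → word 0x50
id:3 = 6 → 0x6 << 1 → word 0x5c
err:1 = 1 → 0x1 << 0 → word 0x5d
word = 0x5d → big-endian bytes:
  [0]=0x5d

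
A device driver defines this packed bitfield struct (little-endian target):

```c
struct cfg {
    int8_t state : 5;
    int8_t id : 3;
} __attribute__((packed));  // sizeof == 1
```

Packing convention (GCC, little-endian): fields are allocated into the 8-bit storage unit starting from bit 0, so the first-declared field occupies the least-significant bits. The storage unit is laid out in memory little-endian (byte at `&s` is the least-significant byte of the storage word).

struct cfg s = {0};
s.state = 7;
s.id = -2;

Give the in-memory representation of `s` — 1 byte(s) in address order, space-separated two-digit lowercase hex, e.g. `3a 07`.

state:5 = 7 → 0x7 << 0 → word 0x07
id:3 = -2 → 0x6 << 5 → word 0xc7
word = 0xc7 → little-endian bytes:
  [0]=0xc7

c7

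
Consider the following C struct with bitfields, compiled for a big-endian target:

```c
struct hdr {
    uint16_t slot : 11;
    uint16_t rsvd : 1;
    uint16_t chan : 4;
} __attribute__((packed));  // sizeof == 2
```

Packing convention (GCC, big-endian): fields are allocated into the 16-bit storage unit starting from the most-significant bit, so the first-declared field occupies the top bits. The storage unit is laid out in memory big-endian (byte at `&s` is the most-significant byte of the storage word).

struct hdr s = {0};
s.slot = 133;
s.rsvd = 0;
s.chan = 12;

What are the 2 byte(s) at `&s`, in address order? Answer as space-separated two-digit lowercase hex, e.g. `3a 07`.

slot (11b) val=133 bits=0x85 at bit 5: 0x10a0
rsvd (1b) val=0 bits=0x0 at bit 4: 0x10a0
chan (4b) val=12 bits=0xc at bit 0: 0x10ac
word = 0x10ac → big-endian bytes:
  [0]=0x10  [1]=0xac

10 ac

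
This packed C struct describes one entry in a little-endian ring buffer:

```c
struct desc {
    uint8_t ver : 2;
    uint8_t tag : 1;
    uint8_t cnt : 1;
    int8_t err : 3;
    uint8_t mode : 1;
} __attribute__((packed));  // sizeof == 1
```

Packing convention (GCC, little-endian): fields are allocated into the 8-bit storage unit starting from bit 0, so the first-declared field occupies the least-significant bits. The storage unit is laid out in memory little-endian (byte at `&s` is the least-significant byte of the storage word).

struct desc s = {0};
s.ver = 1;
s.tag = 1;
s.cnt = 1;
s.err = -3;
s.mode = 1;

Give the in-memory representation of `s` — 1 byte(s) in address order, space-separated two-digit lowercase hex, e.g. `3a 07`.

ver:2 = 1 → 0x1 << 0 → word 0x01
tag:1 = 1 → 0x1 << 2 → word 0x05
cnt:1 = 1 → 0x1 << 3 → word 0x0d
err:3 = -3 → 0x5 << 4 → word 0x5d
mode:1 = 1 → 0x1 << 7 → word 0xdd
word = 0xdd → little-endian bytes:
  [0]=0xdd

dd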